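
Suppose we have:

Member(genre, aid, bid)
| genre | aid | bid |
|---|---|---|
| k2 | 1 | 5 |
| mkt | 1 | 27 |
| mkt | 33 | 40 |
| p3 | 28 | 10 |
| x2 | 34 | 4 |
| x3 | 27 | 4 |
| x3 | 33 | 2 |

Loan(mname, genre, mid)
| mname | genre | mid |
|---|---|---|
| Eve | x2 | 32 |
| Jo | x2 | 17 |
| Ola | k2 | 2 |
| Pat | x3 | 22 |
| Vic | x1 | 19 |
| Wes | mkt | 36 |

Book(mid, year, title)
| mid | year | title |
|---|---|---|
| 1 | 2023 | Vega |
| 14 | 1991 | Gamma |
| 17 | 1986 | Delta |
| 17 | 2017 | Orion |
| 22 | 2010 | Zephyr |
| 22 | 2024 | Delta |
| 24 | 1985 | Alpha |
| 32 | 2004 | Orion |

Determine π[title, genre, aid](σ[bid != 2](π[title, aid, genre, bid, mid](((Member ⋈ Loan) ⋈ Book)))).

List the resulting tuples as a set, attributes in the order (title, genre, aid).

Member ⋈ Loan (natural join on genre): {(k2, 1, 5, Ola, 2), (mkt, 1, 27, Wes, 36), (mkt, 33, 40, Wes, 36), (x2, 34, 4, Eve, 32), (x2, 34, 4, Jo, 17), (x3, 27, 4, Pat, 22), (x3, 33, 2, Pat, 22)}
(Member ⋈ Loan) ⋈ Book (natural join on mid): {(x2, 34, 4, Eve, 32, 2004, Orion), (x2, 34, 4, Jo, 17, 1986, Delta), (x2, 34, 4, Jo, 17, 2017, Orion), (x3, 27, 4, Pat, 22, 2010, Zephyr), (x3, 27, 4, Pat, 22, 2024, Delta), (x3, 33, 2, Pat, 22, 2010, Zephyr), (x3, 33, 2, Pat, 22, 2024, Delta)}
Projecting to title, aid, genre, bid, mid: {(Delta, 27, x3, 4, 22), (Delta, 33, x3, 2, 22), (Delta, 34, x2, 4, 17), (Orion, 34, x2, 4, 17), (Orion, 34, x2, 4, 32), (Zephyr, 27, x3, 4, 22), (Zephyr, 33, x3, 2, 22)}
Selection bid != 2: {(Delta, 27, x3, 4, 22), (Delta, 34, x2, 4, 17), (Orion, 34, x2, 4, 17), (Orion, 34, x2, 4, 32), (Zephyr, 27, x3, 4, 22)}
Projecting to title, genre, aid (1 duplicate(s) eliminated): {(Delta, x2, 34), (Delta, x3, 27), (Orion, x2, 34), (Zephyr, x3, 27)}

{(Delta, x2, 34), (Delta, x3, 27), (Orion, x2, 34), (Zephyr, x3, 27)}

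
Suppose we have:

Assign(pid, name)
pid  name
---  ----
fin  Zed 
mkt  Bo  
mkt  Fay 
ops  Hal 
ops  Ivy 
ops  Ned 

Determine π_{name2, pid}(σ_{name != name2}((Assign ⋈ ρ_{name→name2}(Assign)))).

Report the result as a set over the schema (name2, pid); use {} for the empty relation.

{(Bo, mkt), (Fay, mkt), (Hal, ops), (Ivy, ops), (Ned, ops)}

ρ[name→name2]: schema becomes (pid, name2); tuples unchanged.
Natural join on pid: {(fin, Zed, Zed), (mkt, Bo, Bo), (mkt, Bo, Fay), (mkt, Fay, Bo), (mkt, Fay, Fay), (ops, Hal, Hal), (ops, Hal, Ivy), (ops, Hal, Ned), (ops, Ivy, Hal), (ops, Ivy, Ivy), (ops, Ivy, Ned), (ops, Ned, Hal), (ops, Ned, Ivy), (ops, Ned, Ned)}
Selection name != name2: {(mkt, Bo, Fay), (mkt, Fay, Bo), (ops, Hal, Ivy), (ops, Hal, Ned), (ops, Ivy, Hal), (ops, Ivy, Ned), (ops, Ned, Hal), (ops, Ned, Ivy)}
π[name2, pid]: project onto (name2, pid) (3 duplicate(s) eliminated) → {(Bo, mkt), (Fay, mkt), (Hal, ops), (Ivy, ops), (Ned, ops)}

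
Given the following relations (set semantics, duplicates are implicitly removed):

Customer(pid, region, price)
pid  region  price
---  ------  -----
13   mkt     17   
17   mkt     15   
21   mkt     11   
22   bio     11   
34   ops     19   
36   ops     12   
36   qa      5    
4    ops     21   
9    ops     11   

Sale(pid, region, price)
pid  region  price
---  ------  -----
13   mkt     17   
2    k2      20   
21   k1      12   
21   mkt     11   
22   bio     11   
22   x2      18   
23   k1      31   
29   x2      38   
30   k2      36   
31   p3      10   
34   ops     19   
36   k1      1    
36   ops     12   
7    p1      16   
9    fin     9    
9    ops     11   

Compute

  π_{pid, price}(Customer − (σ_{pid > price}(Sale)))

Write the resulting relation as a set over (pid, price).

σ[pid > price]: keep tuples satisfying pid > price → {(21, k1, 12), (21, mkt, 11), (22, bio, 11), (22, x2, 18), (31, p3, 10), (34, ops, 19), (36, k1, 1), (36, ops, 12)}
Set difference of the two operands is {(13, mkt, 17), (17, mkt, 15), (36, qa, 5), (4, ops, 21), (9, ops, 11)}.
π[pid, price]: project onto (pid, price) → {(13, 17), (17, 15), (36, 5), (4, 21), (9, 11)}

{(13, 17), (17, 15), (36, 5), (4, 21), (9, 11)}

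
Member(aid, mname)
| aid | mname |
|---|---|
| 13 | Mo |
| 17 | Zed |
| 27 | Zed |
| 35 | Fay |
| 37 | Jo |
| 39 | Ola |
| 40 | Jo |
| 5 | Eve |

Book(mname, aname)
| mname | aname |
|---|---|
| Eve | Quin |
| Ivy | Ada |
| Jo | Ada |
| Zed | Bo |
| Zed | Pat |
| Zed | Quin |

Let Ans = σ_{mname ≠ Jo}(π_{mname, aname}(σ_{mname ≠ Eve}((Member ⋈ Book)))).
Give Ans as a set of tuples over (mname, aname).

Member ⋈ Book (natural join on mname): {(17, Zed, Bo), (17, Zed, Pat), (17, Zed, Quin), (27, Zed, Bo), (27, Zed, Pat), (27, Zed, Quin), (37, Jo, Ada), (40, Jo, Ada), (5, Eve, Quin)}
σ[mname ≠ Eve]: keep tuples satisfying mname ≠ Eve → {(17, Zed, Bo), (17, Zed, Pat), (17, Zed, Quin), (27, Zed, Bo), (27, Zed, Pat), (27, Zed, Quin), (37, Jo, Ada), (40, Jo, Ada)}
π[mname, aname]: project onto (mname, aname) (4 duplicate(s) eliminated) → {(Jo, Ada), (Zed, Bo), (Zed, Pat), (Zed, Quin)}
σ[mname ≠ Jo]: keep tuples satisfying mname ≠ Jo → {(Zed, Bo), (Zed, Pat), (Zed, Quin)}

{(Zed, Bo), (Zed, Pat), (Zed, Quin)}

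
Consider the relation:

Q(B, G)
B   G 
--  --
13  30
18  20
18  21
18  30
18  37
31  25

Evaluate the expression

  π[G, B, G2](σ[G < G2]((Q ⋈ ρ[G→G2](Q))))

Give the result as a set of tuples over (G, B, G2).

{(20, 18, 21), (20, 18, 30), (20, 18, 37), (21, 18, 30), (21, 18, 37), (30, 18, 37)}

ρ[G→G2]: schema becomes (B, G2); tuples unchanged.
Natural join on B: {(13, 30, 30), (18, 20, 20), (18, 20, 21), (18, 20, 30), (18, 20, 37), (18, 21, 20), (18, 21, 21), (18, 21, 30), (18, 21, 37), (18, 30, 20), (18, 30, 21), (18, 30, 30), (18, 30, 37), (18, 37, 20), (18, 37, 21), (18, 37, 30), (18, 37, 37), (31, 25, 25)}
Selection G < G2: {(18, 20, 21), (18, 20, 30), (18, 20, 37), (18, 21, 30), (18, 21, 37), (18, 30, 37)}
Projecting to G, B, G2: {(20, 18, 21), (20, 18, 30), (20, 18, 37), (21, 18, 30), (21, 18, 37), (30, 18, 37)}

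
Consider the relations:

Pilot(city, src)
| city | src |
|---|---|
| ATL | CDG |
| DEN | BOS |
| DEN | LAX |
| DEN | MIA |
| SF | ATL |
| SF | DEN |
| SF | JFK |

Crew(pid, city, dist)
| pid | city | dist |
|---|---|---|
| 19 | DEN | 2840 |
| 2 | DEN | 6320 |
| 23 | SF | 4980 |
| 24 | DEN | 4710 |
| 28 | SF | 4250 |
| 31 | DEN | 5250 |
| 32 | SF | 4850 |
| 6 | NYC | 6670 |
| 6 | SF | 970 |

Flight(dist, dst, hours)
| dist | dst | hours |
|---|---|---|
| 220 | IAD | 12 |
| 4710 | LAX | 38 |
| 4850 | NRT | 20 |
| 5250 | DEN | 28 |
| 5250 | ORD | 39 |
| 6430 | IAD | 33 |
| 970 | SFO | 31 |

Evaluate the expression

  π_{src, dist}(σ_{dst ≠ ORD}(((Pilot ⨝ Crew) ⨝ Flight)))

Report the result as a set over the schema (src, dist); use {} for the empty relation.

Pilot ⋈ Crew (natural join on city): {(DEN, BOS, 19, 2840), (DEN, BOS, 2, 6320), (DEN, BOS, 24, 4710), (DEN, BOS, 31, 5250), (DEN, LAX, 19, 2840), (DEN, LAX, 2, 6320), (DEN, LAX, 24, 4710), (DEN, LAX, 31, 5250), (DEN, MIA, 19, 2840), (DEN, MIA, 2, 6320), (DEN, MIA, 24, 4710), (DEN, MIA, 31, 5250), (SF, ATL, 23, 4980), (SF, ATL, 28, 4250), (SF, ATL, 32, 4850), (SF, ATL, 6, 970), (SF, DEN, 23, 4980), (SF, DEN, 28, 4250), (SF, DEN, 32, 4850), (SF, DEN, 6, 970), (SF, JFK, 23, 4980), (SF, JFK, 28, 4250), (SF, JFK, 32, 4850), (SF, JFK, 6, 970)}
(Pilot ⨝ Crew) ⋈ Flight (natural join on dist): {(DEN, BOS, 24, 4710, LAX, 38), (DEN, BOS, 31, 5250, DEN, 28), (DEN, BOS, 31, 5250, ORD, 39), (DEN, LAX, 24, 4710, LAX, 38), (DEN, LAX, 31, 5250, DEN, 28), (DEN, LAX, 31, 5250, ORD, 39), (DEN, MIA, 24, 4710, LAX, 38), (DEN, MIA, 31, 5250, DEN, 28), (DEN, MIA, 31, 5250, ORD, 39), (SF, ATL, 32, 4850, NRT, 20), (SF, ATL, 6, 970, SFO, 31), (SF, DEN, 32, 4850, NRT, 20), (SF, DEN, 6, 970, SFO, 31), (SF, JFK, 32, 4850, NRT, 20), (SF, JFK, 6, 970, SFO, 31)}
Apply σ_{dst ≠ ORD}; surviving tuples: {(DEN, BOS, 24, 4710, LAX, 38), (DEN, BOS, 31, 5250, DEN, 28), (DEN, LAX, 24, 4710, LAX, 38), (DEN, LAX, 31, 5250, DEN, 28), (DEN, MIA, 24, 4710, LAX, 38), (DEN, MIA, 31, 5250, DEN, 28), (SF, ATL, 32, 4850, NRT, 20), (SF, ATL, 6, 970, SFO, 31), (SF, DEN, 32, 4850, NRT, 20), (SF, DEN, 6, 970, SFO, 31), (SF, JFK, 32, 4850, NRT, 20), (SF, JFK, 6, 970, SFO, 31)}
Keep only column(s) src, dist: {(ATL, 4850), (ATL, 970), (BOS, 4710), (BOS, 5250), (DEN, 4850), (DEN, 970), (JFK, 4850), (JFK, 970), (LAX, 4710), (LAX, 5250), (MIA, 4710), (MIA, 5250)}

{(ATL, 4850), (ATL, 970), (BOS, 4710), (BOS, 5250), (DEN, 4850), (DEN, 970), (JFK, 4850), (JFK, 970), (LAX, 4710), (LAX, 5250), (MIA, 4710), (MIA, 5250)}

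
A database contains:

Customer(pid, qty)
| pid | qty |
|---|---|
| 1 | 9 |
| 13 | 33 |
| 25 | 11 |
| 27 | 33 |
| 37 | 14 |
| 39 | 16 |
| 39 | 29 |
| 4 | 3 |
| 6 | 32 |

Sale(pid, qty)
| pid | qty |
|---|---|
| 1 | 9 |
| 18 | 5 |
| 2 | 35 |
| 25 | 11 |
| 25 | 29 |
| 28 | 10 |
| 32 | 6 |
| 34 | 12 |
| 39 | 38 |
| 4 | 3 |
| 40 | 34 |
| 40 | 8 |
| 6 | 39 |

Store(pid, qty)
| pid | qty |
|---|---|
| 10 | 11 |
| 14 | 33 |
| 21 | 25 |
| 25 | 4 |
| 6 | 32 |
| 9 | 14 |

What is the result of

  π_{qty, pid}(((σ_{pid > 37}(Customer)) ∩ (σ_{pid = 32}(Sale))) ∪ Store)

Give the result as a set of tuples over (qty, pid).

{(11, 10), (14, 9), (25, 21), (32, 6), (33, 14), (4, 25)}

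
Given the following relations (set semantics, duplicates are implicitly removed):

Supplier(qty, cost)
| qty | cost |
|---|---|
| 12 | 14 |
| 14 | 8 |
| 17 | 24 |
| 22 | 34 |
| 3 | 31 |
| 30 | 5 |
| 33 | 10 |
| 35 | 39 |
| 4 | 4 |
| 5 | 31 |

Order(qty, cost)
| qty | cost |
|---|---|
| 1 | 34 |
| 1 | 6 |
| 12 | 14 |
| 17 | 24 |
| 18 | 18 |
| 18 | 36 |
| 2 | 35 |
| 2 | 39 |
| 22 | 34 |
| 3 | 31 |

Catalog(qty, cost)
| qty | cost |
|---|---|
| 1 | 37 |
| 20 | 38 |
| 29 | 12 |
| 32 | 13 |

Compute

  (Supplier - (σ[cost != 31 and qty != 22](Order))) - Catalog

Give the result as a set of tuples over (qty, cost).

{(14, 8), (22, 34), (3, 31), (30, 5), (33, 10), (35, 39), (4, 4), (5, 31)}

Filtering on cost != 31 and qty != 22 leaves {(1, 34), (1, 6), (12, 14), (17, 24), (18, 18), (18, 36), (2, 35), (2, 39)}.
Set difference of the two operands is {(14, 8), (22, 34), (3, 31), (30, 5), (33, 10), (35, 39), (4, 4), (5, 31)}.
Set difference of the two operands is {(14, 8), (22, 34), (3, 31), (30, 5), (33, 10), (35, 39), (4, 4), (5, 31)}.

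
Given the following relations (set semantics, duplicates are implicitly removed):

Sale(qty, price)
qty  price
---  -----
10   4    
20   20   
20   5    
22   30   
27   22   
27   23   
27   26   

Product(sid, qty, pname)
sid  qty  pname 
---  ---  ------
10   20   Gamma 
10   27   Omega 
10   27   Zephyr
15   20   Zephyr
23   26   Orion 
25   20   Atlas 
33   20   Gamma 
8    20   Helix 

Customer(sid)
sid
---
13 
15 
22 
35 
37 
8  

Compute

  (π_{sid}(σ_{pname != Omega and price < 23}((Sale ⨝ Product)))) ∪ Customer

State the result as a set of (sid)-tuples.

Joining Sale and Product on qty yields {(20, 20, 10, Gamma), (20, 20, 15, Zephyr), (20, 20, 25, Atlas), (20, 20, 33, Gamma), (20, 20, 8, Helix), (20, 5, 10, Gamma), (20, 5, 15, Zephyr), (20, 5, 25, Atlas), (20, 5, 33, Gamma), (20, 5, 8, Helix), (27, 22, 10, Omega), (27, 22, 10, Zephyr), (27, 23, 10, Omega), (27, 23, 10, Zephyr), (27, 26, 10, Omega), (27, 26, 10, Zephyr)}.
Apply σ_{pname != Omega and price < 23}; surviving tuples: {(20, 20, 10, Gamma), (20, 20, 15, Zephyr), (20, 20, 25, Atlas), (20, 20, 33, Gamma), (20, 20, 8, Helix), (20, 5, 10, Gamma), (20, 5, 15, Zephyr), (20, 5, 25, Atlas), (20, 5, 33, Gamma), (20, 5, 8, Helix), (27, 22, 10, Zephyr)}
Projecting to sid (6 duplicate(s) eliminated): {10, 15, 25, 33, 8}
Union: {10, 15, 25, 33, 8} with {13, 15, 22, 35, 37, 8} → {10, 13, 15, 22, 25, 33, 35, 37, 8}

{10, 13, 15, 22, 25, 33, 35, 37, 8}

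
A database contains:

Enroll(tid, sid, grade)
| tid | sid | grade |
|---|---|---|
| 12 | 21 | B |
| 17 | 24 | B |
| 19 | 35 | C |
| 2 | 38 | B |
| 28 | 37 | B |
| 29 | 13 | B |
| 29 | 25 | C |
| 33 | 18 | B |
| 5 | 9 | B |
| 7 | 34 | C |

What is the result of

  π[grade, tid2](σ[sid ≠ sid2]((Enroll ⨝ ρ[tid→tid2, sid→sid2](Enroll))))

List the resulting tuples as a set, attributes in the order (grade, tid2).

{(B, 12), (B, 17), (B, 2), (B, 28), (B, 29), (B, 33), (B, 5), (C, 19), (C, 29), (C, 7)}

ρ[tid→tid2, sid→sid2]: schema becomes (tid2, sid2, grade); tuples unchanged.
Natural join on grade: {(12, 21, B, 12, 21), (12, 21, B, 17, 24), (12, 21, B, 2, 38), (12, 21, B, 28, 37), (12, 21, B, 29, 13), (12, 21, B, 33, 18), (12, 21, B, 5, 9), (17, 24, B, 12, 21), (17, 24, B, 17, 24), (17, 24, B, 2, 38), (17, 24, B, 28, 37), (17, 24, B, 29, 13), (17, 24, B, 33, 18), (17, 24, B, 5, 9), (19, 35, C, 19, 35), (19, 35, C, 29, 25), (19, 35, C, 7, 34), (2, 38, B, 12, 21), (2, 38, B, 17, 24), (2, 38, B, 2, 38), (2, 38, B, 28, 37), (2, 38, B, 29, 13), (2, 38, B, 33, 18), (2, 38, B, 5, 9), (28, 37, B, 12, 21), (28, 37, B, 17, 24), (28, 37, B, 2, 38), (28, 37, B, 28, 37), (28, 37, B, 29, 13), (28, 37, B, 33, 18), (28, 37, B, 5, 9), (29, 13, B, 12, 21), (29, 13, B, 17, 24), (29, 13, B, 2, 38), (29, 13, B, 28, 37), (29, 13, B, 29, 13), (29, 13, B, 33, 18), (29, 13, B, 5, 9), (29, 25, C, 19, 35), (29, 25, C, 29, 25), (29, 25, C, 7, 34), (33, 18, B, 12, 21), (33, 18, B, 17, 24), (33, 18, B, 2, 38), (33, 18, B, 28, 37), (33, 18, B, 29, 13), (33, 18, B, 33, 18), (33, 18, B, 5, 9), (5, 9, B, 12, 21), (5, 9, B, 17, 24), (5, 9, B, 2, 38), (5, 9, B, 28, 37), (5, 9, B, 29, 13), (5, 9, B, 33, 18), (5, 9, B, 5, 9), (7, 34, C, 19, 35), (7, 34, C, 29, 25), (7, 34, C, 7, 34)}
Filtering on sid ≠ sid2 leaves {(12, 21, B, 17, 24), (12, 21, B, 2, 38), (12, 21, B, 28, 37), (12, 21, B, 29, 13), (12, 21, B, 33, 18), (12, 21, B, 5, 9), (17, 24, B, 12, 21), (17, 24, B, 2, 38), (17, 24, B, 28, 37), (17, 24, B, 29, 13), (17, 24, B, 33, 18), (17, 24, B, 5, 9), (19, 35, C, 29, 25), (19, 35, C, 7, 34), (2, 38, B, 12, 21), (2, 38, B, 17, 24), (2, 38, B, 28, 37), (2, 38, B, 29, 13), (2, 38, B, 33, 18), (2, 38, B, 5, 9), (28, 37, B, 12, 21), (28, 37, B, 17, 24), (28, 37, B, 2, 38), (28, 37, B, 29, 13), (28, 37, B, 33, 18), (28, 37, B, 5, 9), (29, 13, B, 12, 21), (29, 13, B, 17, 24), (29, 13, B, 2, 38), (29, 13, B, 28, 37), (29, 13, B, 33, 18), (29, 13, B, 5, 9), (29, 25, C, 19, 35), (29, 25, C, 7, 34), (33, 18, B, 12, 21), (33, 18, B, 17, 24), (33, 18, B, 2, 38), (33, 18, B, 28, 37), (33, 18, B, 29, 13), (33, 18, B, 5, 9), (5, 9, B, 12, 21), (5, 9, B, 17, 24), (5, 9, B, 2, 38), (5, 9, B, 28, 37), (5, 9, B, 29, 13), (5, 9, B, 33, 18), (7, 34, C, 19, 35), (7, 34, C, 29, 25)}.
Projecting to grade, tid2 (38 duplicate(s) eliminated): {(B, 12), (B, 17), (B, 2), (B, 28), (B, 29), (B, 33), (B, 5), (C, 19), (C, 29), (C, 7)}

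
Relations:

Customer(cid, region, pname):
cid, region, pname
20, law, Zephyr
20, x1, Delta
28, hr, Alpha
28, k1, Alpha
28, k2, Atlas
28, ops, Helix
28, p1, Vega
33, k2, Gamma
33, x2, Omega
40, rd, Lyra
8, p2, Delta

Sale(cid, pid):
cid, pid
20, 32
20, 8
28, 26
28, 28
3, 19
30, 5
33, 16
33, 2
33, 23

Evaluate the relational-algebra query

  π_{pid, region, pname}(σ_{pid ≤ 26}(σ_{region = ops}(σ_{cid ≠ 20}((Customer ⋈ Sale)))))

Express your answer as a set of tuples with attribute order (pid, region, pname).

{(26, ops, Helix)}

Natural join on cid: {(20, law, Zephyr, 32), (20, law, Zephyr, 8), (20, x1, Delta, 32), (20, x1, Delta, 8), (28, hr, Alpha, 26), (28, hr, Alpha, 28), (28, k1, Alpha, 26), (28, k1, Alpha, 28), (28, k2, Atlas, 26), (28, k2, Atlas, 28), (28, ops, Helix, 26), (28, ops, Helix, 28), (28, p1, Vega, 26), (28, p1, Vega, 28), (33, k2, Gamma, 16), (33, k2, Gamma, 2), (33, k2, Gamma, 23), (33, x2, Omega, 16), (33, x2, Omega, 2), (33, x2, Omega, 23)}
Selection cid ≠ 20: {(28, hr, Alpha, 26), (28, hr, Alpha, 28), (28, k1, Alpha, 26), (28, k1, Alpha, 28), (28, k2, Atlas, 26), (28, k2, Atlas, 28), (28, ops, Helix, 26), (28, ops, Helix, 28), (28, p1, Vega, 26), (28, p1, Vega, 28), (33, k2, Gamma, 16), (33, k2, Gamma, 2), (33, k2, Gamma, 23), (33, x2, Omega, 16), (33, x2, Omega, 2), (33, x2, Omega, 23)}
Selection region = ops: {(28, ops, Helix, 26), (28, ops, Helix, 28)}
Selection pid ≤ 26: {(28, ops, Helix, 26)}
π_{pid, region, pname} gives {(26, ops, Helix)}.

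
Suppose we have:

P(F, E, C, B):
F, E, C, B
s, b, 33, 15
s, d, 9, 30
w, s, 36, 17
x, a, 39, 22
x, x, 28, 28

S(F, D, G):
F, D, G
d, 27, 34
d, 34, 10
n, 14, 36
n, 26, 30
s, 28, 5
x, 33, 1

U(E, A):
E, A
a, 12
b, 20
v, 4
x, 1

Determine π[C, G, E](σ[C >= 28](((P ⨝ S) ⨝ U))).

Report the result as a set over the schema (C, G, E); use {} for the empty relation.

Joining P and S on F yields {(s, b, 33, 15, 28, 5), (s, d, 9, 30, 28, 5), (x, a, 39, 22, 33, 1), (x, x, 28, 28, 33, 1)}.
Joining (P ⨝ S) and U on E yields {(s, b, 33, 15, 28, 5, 20), (x, a, 39, 22, 33, 1, 12), (x, x, 28, 28, 33, 1, 1)}.
Filtering on C >= 28 leaves {(s, b, 33, 15, 28, 5, 20), (x, a, 39, 22, 33, 1, 12), (x, x, 28, 28, 33, 1, 1)}.
Keep only column(s) C, G, E: {(28, 1, x), (33, 5, b), (39, 1, a)}

{(28, 1, x), (33, 5, b), (39, 1, a)}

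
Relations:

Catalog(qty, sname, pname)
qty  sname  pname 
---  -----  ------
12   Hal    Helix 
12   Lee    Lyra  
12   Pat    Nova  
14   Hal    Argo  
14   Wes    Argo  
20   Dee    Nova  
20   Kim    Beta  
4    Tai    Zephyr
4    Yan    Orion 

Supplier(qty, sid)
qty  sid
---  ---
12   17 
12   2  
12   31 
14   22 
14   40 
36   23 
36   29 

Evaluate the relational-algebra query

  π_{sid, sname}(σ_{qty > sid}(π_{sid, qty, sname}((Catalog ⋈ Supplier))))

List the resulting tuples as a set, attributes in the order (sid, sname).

Natural join on qty: {(12, Hal, Helix, 17), (12, Hal, Helix, 2), (12, Hal, Helix, 31), (12, Lee, Lyra, 17), (12, Lee, Lyra, 2), (12, Lee, Lyra, 31), (12, Pat, Nova, 17), (12, Pat, Nova, 2), (12, Pat, Nova, 31), (14, Hal, Argo, 22), (14, Hal, Argo, 40), (14, Wes, Argo, 22), (14, Wes, Argo, 40)}
π[sid, qty, sname]: project onto (sid, qty, sname) → {(17, 12, Hal), (17, 12, Lee), (17, 12, Pat), (2, 12, Hal), (2, 12, Lee), (2, 12, Pat), (22, 14, Hal), (22, 14, Wes), (31, 12, Hal), (31, 12, Lee), (31, 12, Pat), (40, 14, Hal), (40, 14, Wes)}
σ[qty > sid]: keep tuples satisfying qty > sid → {(2, 12, Hal), (2, 12, Lee), (2, 12, Pat)}
π[sid, sname]: project onto (sid, sname) → {(2, Hal), (2, Lee), (2, Pat)}

{(2, Hal), (2, Lee), (2, Pat)}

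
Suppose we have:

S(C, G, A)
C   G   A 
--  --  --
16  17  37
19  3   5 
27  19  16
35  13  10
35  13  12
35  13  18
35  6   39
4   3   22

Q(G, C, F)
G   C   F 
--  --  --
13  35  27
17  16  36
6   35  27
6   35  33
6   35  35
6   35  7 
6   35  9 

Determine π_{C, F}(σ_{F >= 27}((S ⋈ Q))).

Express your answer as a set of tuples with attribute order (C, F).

{(16, 36), (35, 27), (35, 33), (35, 35)}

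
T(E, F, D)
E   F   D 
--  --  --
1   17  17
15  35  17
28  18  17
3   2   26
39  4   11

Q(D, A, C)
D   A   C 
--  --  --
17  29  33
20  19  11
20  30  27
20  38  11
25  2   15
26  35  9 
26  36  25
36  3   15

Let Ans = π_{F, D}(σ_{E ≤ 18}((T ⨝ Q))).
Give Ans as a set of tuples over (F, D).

{(17, 17), (2, 26), (35, 17)}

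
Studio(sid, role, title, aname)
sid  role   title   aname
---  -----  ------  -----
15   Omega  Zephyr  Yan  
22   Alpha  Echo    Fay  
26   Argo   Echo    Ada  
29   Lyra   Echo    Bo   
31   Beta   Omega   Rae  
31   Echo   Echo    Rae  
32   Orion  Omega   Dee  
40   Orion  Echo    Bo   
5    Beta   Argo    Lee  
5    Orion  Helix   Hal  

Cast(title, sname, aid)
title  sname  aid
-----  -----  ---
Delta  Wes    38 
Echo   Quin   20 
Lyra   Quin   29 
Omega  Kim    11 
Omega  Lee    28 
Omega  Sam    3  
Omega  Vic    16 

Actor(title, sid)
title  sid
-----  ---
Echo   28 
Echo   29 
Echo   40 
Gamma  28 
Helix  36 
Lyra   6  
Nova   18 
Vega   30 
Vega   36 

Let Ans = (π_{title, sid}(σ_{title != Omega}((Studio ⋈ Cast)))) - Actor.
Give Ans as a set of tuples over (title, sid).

{(Echo, 22), (Echo, 26), (Echo, 31)}

Studio ⋈ Cast (natural join on title): {(22, Alpha, Echo, Fay, Quin, 20), (26, Argo, Echo, Ada, Quin, 20), (29, Lyra, Echo, Bo, Quin, 20), (31, Beta, Omega, Rae, Kim, 11), (31, Beta, Omega, Rae, Lee, 28), (31, Beta, Omega, Rae, Sam, 3), (31, Beta, Omega, Rae, Vic, 16), (31, Echo, Echo, Rae, Quin, 20), (32, Orion, Omega, Dee, Kim, 11), (32, Orion, Omega, Dee, Lee, 28), (32, Orion, Omega, Dee, Sam, 3), (32, Orion, Omega, Dee, Vic, 16), (40, Orion, Echo, Bo, Quin, 20)}
Selection title != Omega: {(22, Alpha, Echo, Fay, Quin, 20), (26, Argo, Echo, Ada, Quin, 20), (29, Lyra, Echo, Bo, Quin, 20), (31, Echo, Echo, Rae, Quin, 20), (40, Orion, Echo, Bo, Quin, 20)}
π_{title, sid} gives {(Echo, 22), (Echo, 26), (Echo, 29), (Echo, 31), (Echo, 40)}.
Difference: {(Echo, 22), (Echo, 26), (Echo, 29), (Echo, 31), (Echo, 40)} with {(Echo, 28), (Echo, 29), (Echo, 40), (Gamma, 28), (Helix, 36), (Lyra, 6), (Nova, 18), (Vega, 30), (Vega, 36)} → {(Echo, 22), (Echo, 26), (Echo, 31)}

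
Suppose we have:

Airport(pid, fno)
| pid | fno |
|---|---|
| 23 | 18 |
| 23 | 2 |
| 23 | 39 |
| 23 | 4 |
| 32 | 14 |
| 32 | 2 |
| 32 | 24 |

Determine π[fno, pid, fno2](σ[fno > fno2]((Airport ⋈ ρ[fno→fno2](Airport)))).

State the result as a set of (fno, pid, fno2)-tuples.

{(14, 32, 2), (18, 23, 2), (18, 23, 4), (24, 32, 14), (24, 32, 2), (39, 23, 18), (39, 23, 2), (39, 23, 4), (4, 23, 2)}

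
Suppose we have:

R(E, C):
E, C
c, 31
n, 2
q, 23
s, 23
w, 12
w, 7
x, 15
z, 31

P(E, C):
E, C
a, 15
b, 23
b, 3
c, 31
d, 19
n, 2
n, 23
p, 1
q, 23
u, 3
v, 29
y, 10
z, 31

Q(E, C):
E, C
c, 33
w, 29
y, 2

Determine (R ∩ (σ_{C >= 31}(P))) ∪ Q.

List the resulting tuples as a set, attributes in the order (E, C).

Filtering on C >= 31 leaves {(c, 31), (z, 31)}.
Intersection: {(c, 31), (n, 2), (q, 23), (s, 23), (w, 12), (w, 7), (x, 15), (z, 31)} with {(c, 31), (z, 31)} → {(c, 31), (z, 31)}
Union: {(c, 31), (z, 31)} with {(c, 33), (w, 29), (y, 2)} → {(c, 31), (c, 33), (w, 29), (y, 2), (z, 31)}

{(c, 31), (c, 33), (w, 29), (y, 2), (z, 31)}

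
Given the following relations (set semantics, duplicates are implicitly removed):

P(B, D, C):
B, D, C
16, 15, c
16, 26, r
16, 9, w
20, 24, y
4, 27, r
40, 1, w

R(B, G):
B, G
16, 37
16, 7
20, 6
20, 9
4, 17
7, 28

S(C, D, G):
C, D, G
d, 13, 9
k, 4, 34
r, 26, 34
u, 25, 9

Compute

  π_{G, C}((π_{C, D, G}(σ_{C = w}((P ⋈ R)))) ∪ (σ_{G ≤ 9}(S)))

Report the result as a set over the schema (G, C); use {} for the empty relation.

P ⋈ R (natural join on B): {(16, 15, c, 37), (16, 15, c, 7), (16, 26, r, 37), (16, 26, r, 7), (16, 9, w, 37), (16, 9, w, 7), (20, 24, y, 6), (20, 24, y, 9), (4, 27, r, 17)}
Apply σ_{C = w}; surviving tuples: {(16, 9, w, 37), (16, 9, w, 7)}
π_{C, D, G} gives {(w, 9, 37), (w, 9, 7)}.
Apply σ_{G ≤ 9}; surviving tuples: {(d, 13, 9), (u, 25, 9)}
Set union of the two operands is {(d, 13, 9), (u, 25, 9), (w, 9, 37), (w, 9, 7)}.
π_{G, C} gives {(37, w), (7, w), (9, d), (9, u)}.

{(37, w), (7, w), (9, d), (9, u)}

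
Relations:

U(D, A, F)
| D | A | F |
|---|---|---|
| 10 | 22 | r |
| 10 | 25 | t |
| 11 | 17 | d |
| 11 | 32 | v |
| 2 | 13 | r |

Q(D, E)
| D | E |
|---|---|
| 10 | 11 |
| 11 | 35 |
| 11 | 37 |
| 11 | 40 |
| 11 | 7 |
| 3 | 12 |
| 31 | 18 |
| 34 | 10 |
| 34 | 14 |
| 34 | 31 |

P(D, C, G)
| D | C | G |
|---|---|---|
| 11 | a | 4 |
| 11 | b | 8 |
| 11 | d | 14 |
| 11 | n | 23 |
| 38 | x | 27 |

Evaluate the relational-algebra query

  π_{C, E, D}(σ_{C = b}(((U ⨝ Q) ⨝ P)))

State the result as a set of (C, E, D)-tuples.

{(b, 35, 11), (b, 37, 11), (b, 40, 11), (b, 7, 11)}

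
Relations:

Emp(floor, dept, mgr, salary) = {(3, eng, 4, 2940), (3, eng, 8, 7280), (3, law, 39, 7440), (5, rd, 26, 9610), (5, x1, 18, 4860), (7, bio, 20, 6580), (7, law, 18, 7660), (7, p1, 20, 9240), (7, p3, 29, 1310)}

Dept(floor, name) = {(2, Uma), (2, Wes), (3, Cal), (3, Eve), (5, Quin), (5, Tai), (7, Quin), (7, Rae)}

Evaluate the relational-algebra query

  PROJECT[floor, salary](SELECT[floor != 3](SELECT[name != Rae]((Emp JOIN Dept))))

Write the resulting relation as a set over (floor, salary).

Joining Emp and Dept on floor yields {(3, eng, 4, 2940, Cal), (3, eng, 4, 2940, Eve), (3, eng, 8, 7280, Cal), (3, eng, 8, 7280, Eve), (3, law, 39, 7440, Cal), (3, law, 39, 7440, Eve), (5, rd, 26, 9610, Quin), (5, rd, 26, 9610, Tai), (5, x1, 18, 4860, Quin), (5, x1, 18, 4860, Tai), (7, bio, 20, 6580, Quin), (7, bio, 20, 6580, Rae), (7, law, 18, 7660, Quin), (7, law, 18, 7660, Rae), (7, p1, 20, 9240, Quin), (7, p1, 20, 9240, Rae), (7, p3, 29, 1310, Quin), (7, p3, 29, 1310, Rae)}.
Apply σ_{name != Rae}; surviving tuples: {(3, eng, 4, 2940, Cal), (3, eng, 4, 2940, Eve), (3, eng, 8, 7280, Cal), (3, eng, 8, 7280, Eve), (3, law, 39, 7440, Cal), (3, law, 39, 7440, Eve), (5, rd, 26, 9610, Quin), (5, rd, 26, 9610, Tai), (5, x1, 18, 4860, Quin), (5, x1, 18, 4860, Tai), (7, bio, 20, 6580, Quin), (7, law, 18, 7660, Quin), (7, p1, 20, 9240, Quin), (7, p3, 29, 1310, Quin)}
Apply σ_{floor != 3}; surviving tuples: {(5, rd, 26, 9610, Quin), (5, rd, 26, 9610, Tai), (5, x1, 18, 4860, Quin), (5, x1, 18, 4860, Tai), (7, bio, 20, 6580, Quin), (7, law, 18, 7660, Quin), (7, p1, 20, 9240, Quin), (7, p3, 29, 1310, Quin)}
π_{floor, salary} gives {(5, 4860), (5, 9610), (7, 1310), (7, 6580), (7, 7660), (7, 9240)} (2 duplicate(s) eliminated).

{(5, 4860), (5, 9610), (7, 1310), (7, 6580), (7, 7660), (7, 9240)}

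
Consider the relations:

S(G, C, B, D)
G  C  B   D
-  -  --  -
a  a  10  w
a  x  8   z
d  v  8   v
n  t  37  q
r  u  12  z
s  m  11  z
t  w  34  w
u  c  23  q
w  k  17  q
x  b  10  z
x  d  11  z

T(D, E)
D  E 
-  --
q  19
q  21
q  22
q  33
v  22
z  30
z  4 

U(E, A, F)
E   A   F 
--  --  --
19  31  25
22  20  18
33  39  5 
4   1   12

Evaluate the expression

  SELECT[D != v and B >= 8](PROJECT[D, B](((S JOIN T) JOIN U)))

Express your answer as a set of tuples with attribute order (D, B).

{(q, 17), (q, 23), (q, 37), (z, 10), (z, 11), (z, 12), (z, 8)}

S ⋈ T (natural join on D): {(a, x, 8, z, 30), (a, x, 8, z, 4), (d, v, 8, v, 22), (n, t, 37, q, 19), (n, t, 37, q, 21), (n, t, 37, q, 22), (n, t, 37, q, 33), (r, u, 12, z, 30), (r, u, 12, z, 4), (s, m, 11, z, 30), (s, m, 11, z, 4), (u, c, 23, q, 19), (u, c, 23, q, 21), (u, c, 23, q, 22), (u, c, 23, q, 33), (w, k, 17, q, 19), (w, k, 17, q, 21), (w, k, 17, q, 22), (w, k, 17, q, 33), (x, b, 10, z, 30), (x, b, 10, z, 4), (x, d, 11, z, 30), (x, d, 11, z, 4)}
(S JOIN T) ⋈ U (natural join on E): {(a, x, 8, z, 4, 1, 12), (d, v, 8, v, 22, 20, 18), (n, t, 37, q, 19, 31, 25), (n, t, 37, q, 22, 20, 18), (n, t, 37, q, 33, 39, 5), (r, u, 12, z, 4, 1, 12), (s, m, 11, z, 4, 1, 12), (u, c, 23, q, 19, 31, 25), (u, c, 23, q, 22, 20, 18), (u, c, 23, q, 33, 39, 5), (w, k, 17, q, 19, 31, 25), (w, k, 17, q, 22, 20, 18), (w, k, 17, q, 33, 39, 5), (x, b, 10, z, 4, 1, 12), (x, d, 11, z, 4, 1, 12)}
π_{D, B} gives {(q, 17), (q, 23), (q, 37), (v, 8), (z, 10), (z, 11), (z, 12), (z, 8)} (7 duplicate(s) eliminated).
Filtering on D != v and B >= 8 leaves {(q, 17), (q, 23), (q, 37), (z, 10), (z, 11), (z, 12), (z, 8)}.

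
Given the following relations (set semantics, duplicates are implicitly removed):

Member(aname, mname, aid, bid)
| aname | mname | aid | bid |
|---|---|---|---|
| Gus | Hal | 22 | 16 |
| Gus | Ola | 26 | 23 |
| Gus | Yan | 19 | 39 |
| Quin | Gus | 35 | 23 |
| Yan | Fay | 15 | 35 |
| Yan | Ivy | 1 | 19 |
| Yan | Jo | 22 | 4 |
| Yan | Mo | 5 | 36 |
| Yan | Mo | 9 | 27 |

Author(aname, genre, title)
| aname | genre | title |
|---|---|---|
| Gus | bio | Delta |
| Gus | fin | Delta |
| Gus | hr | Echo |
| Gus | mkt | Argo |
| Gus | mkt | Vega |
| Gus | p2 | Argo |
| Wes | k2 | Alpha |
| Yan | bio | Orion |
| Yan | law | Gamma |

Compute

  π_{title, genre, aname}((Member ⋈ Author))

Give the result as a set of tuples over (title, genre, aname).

Natural join on aname: {(Gus, Hal, 22, 16, bio, Delta), (Gus, Hal, 22, 16, fin, Delta), (Gus, Hal, 22, 16, hr, Echo), (Gus, Hal, 22, 16, mkt, Argo), (Gus, Hal, 22, 16, mkt, Vega), (Gus, Hal, 22, 16, p2, Argo), (Gus, Ola, 26, 23, bio, Delta), (Gus, Ola, 26, 23, fin, Delta), (Gus, Ola, 26, 23, hr, Echo), (Gus, Ola, 26, 23, mkt, Argo), (Gus, Ola, 26, 23, mkt, Vega), (Gus, Ola, 26, 23, p2, Argo), (Gus, Yan, 19, 39, bio, Delta), (Gus, Yan, 19, 39, fin, Delta), (Gus, Yan, 19, 39, hr, Echo), (Gus, Yan, 19, 39, mkt, Argo), (Gus, Yan, 19, 39, mkt, Vega), (Gus, Yan, 19, 39, p2, Argo), (Yan, Fay, 15, 35, bio, Orion), (Yan, Fay, 15, 35, law, Gamma), (Yan, Ivy, 1, 19, bio, Orion), (Yan, Ivy, 1, 19, law, Gamma), (Yan, Jo, 22, 4, bio, Orion), (Yan, Jo, 22, 4, law, Gamma), (Yan, Mo, 5, 36, bio, Orion), (Yan, Mo, 5, 36, law, Gamma), (Yan, Mo, 9, 27, bio, Orion), (Yan, Mo, 9, 27, law, Gamma)}
π_{title, genre, aname} gives {(Argo, mkt, Gus), (Argo, p2, Gus), (Delta, bio, Gus), (Delta, fin, Gus), (Echo, hr, Gus), (Gamma, law, Yan), (Orion, bio, Yan), (Vega, mkt, Gus)} (20 duplicate(s) eliminated).

{(Argo, mkt, Gus), (Argo, p2, Gus), (Delta, bio, Gus), (Delta, fin, Gus), (Echo, hr, Gus), (Gamma, law, Yan), (Orion, bio, Yan), (Vega, mkt, Gus)}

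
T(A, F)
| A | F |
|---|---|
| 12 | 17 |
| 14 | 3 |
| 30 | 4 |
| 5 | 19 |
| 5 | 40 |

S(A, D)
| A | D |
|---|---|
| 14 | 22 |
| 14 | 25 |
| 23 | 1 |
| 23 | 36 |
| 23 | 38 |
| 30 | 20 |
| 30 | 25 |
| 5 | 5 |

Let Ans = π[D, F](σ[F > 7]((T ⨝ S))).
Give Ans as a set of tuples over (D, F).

{(5, 19), (5, 40)}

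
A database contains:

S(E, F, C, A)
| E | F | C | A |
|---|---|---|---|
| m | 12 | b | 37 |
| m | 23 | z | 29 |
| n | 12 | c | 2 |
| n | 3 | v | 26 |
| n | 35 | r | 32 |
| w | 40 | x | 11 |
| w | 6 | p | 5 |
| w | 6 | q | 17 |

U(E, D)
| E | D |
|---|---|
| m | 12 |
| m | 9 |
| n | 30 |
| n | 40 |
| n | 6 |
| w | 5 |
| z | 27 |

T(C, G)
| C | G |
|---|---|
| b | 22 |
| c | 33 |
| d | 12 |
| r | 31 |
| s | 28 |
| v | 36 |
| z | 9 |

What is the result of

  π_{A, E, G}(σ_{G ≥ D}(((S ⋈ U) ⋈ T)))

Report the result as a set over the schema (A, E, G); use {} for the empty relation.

{(2, n, 33), (26, n, 36), (29, m, 9), (32, n, 31), (37, m, 22)}

Joining S and U on E yields {(m, 12, b, 37, 12), (m, 12, b, 37, 9), (m, 23, z, 29, 12), (m, 23, z, 29, 9), (n, 12, c, 2, 30), (n, 12, c, 2, 40), (n, 12, c, 2, 6), (n, 3, v, 26, 30), (n, 3, v, 26, 40), (n, 3, v, 26, 6), (n, 35, r, 32, 30), (n, 35, r, 32, 40), (n, 35, r, 32, 6), (w, 40, x, 11, 5), (w, 6, p, 5, 5), (w, 6, q, 17, 5)}.
Joining (S ⋈ U) and T on C yields {(m, 12, b, 37, 12, 22), (m, 12, b, 37, 9, 22), (m, 23, z, 29, 12, 9), (m, 23, z, 29, 9, 9), (n, 12, c, 2, 30, 33), (n, 12, c, 2, 40, 33), (n, 12, c, 2, 6, 33), (n, 3, v, 26, 30, 36), (n, 3, v, 26, 40, 36), (n, 3, v, 26, 6, 36), (n, 35, r, 32, 30, 31), (n, 35, r, 32, 40, 31), (n, 35, r, 32, 6, 31)}.
σ[G ≥ D]: keep tuples satisfying G ≥ D → {(m, 12, b, 37, 12, 22), (m, 12, b, 37, 9, 22), (m, 23, z, 29, 9, 9), (n, 12, c, 2, 30, 33), (n, 12, c, 2, 6, 33), (n, 3, v, 26, 30, 36), (n, 3, v, 26, 6, 36), (n, 35, r, 32, 30, 31), (n, 35, r, 32, 6, 31)}
Keep only column(s) A, E, G (4 duplicate(s) eliminated): {(2, n, 33), (26, n, 36), (29, m, 9), (32, n, 31), (37, m, 22)}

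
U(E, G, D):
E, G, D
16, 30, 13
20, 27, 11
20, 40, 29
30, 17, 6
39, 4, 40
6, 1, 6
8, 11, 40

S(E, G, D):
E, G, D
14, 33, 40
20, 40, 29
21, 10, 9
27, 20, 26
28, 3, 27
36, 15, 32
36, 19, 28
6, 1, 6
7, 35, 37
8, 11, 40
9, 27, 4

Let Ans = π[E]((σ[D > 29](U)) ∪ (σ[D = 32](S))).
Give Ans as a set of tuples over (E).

{36, 39, 8}

Selection D > 29: {(39, 4, 40), (8, 11, 40)}
Selection D = 32: {(36, 15, 32)}
Union: {(39, 4, 40), (8, 11, 40)} with {(36, 15, 32)} → {(36, 15, 32), (39, 4, 40), (8, 11, 40)}
π_{E} gives {36, 39, 8}.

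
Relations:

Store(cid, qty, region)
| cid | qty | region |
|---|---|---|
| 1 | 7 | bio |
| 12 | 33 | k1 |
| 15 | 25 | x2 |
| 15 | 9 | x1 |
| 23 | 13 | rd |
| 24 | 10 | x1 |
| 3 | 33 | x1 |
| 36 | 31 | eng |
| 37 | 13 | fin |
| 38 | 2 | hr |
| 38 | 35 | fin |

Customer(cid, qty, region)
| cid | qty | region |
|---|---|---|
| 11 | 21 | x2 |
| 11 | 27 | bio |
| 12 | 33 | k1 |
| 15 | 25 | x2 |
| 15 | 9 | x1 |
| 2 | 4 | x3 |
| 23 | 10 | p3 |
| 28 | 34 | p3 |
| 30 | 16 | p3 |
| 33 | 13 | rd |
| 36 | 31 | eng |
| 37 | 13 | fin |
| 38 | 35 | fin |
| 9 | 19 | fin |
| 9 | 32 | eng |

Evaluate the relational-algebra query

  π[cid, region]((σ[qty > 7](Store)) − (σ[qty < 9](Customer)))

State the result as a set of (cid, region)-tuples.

Apply σ_{qty > 7}; surviving tuples: {(12, 33, k1), (15, 25, x2), (15, 9, x1), (23, 13, rd), (24, 10, x1), (3, 33, x1), (36, 31, eng), (37, 13, fin), (38, 35, fin)}
Apply σ_{qty < 9}; surviving tuples: {(2, 4, x3)}
Set difference of the two operands is {(12, 33, k1), (15, 25, x2), (15, 9, x1), (23, 13, rd), (24, 10, x1), (3, 33, x1), (36, 31, eng), (37, 13, fin), (38, 35, fin)}.
Keep only column(s) cid, region: {(12, k1), (15, x1), (15, x2), (23, rd), (24, x1), (3, x1), (36, eng), (37, fin), (38, fin)}

{(12, k1), (15, x1), (15, x2), (23, rd), (24, x1), (3, x1), (36, eng), (37, fin), (38, fin)}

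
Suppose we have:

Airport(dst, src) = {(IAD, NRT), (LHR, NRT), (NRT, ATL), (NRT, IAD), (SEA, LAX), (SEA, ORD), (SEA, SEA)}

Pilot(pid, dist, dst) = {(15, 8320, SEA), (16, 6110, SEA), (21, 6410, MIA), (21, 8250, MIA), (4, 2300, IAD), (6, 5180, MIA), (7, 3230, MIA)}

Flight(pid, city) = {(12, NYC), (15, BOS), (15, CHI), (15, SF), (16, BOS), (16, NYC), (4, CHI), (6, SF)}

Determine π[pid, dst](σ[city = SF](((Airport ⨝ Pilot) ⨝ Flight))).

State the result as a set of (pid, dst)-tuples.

{(15, SEA)}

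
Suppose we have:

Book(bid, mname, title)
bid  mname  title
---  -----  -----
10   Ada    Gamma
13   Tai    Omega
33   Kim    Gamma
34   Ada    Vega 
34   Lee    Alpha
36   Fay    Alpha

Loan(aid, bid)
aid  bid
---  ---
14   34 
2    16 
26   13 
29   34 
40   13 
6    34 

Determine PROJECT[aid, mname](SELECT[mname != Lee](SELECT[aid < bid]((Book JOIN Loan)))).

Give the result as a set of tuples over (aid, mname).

Book ⋈ Loan (natural join on bid): {(13, Tai, Omega, 26), (13, Tai, Omega, 40), (34, Ada, Vega, 14), (34, Ada, Vega, 29), (34, Ada, Vega, 6), (34, Lee, Alpha, 14), (34, Lee, Alpha, 29), (34, Lee, Alpha, 6)}
Apply σ_{aid < bid}; surviving tuples: {(34, Ada, Vega, 14), (34, Ada, Vega, 29), (34, Ada, Vega, 6), (34, Lee, Alpha, 14), (34, Lee, Alpha, 29), (34, Lee, Alpha, 6)}
Apply σ_{mname != Lee}; surviving tuples: {(34, Ada, Vega, 14), (34, Ada, Vega, 29), (34, Ada, Vega, 6)}
Keep only column(s) aid, mname: {(14, Ada), (29, Ada), (6, Ada)}

{(14, Ada), (29, Ada), (6, Ada)}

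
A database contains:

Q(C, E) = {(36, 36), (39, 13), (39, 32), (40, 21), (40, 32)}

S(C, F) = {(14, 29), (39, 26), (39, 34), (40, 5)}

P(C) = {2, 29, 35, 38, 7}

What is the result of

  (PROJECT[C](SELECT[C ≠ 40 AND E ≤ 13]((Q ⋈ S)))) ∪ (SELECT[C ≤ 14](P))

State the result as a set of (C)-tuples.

{2, 39, 7}

Natural join on C: {(39, 13, 26), (39, 13, 34), (39, 32, 26), (39, 32, 34), (40, 21, 5), (40, 32, 5)}
Selection C ≠ 40 AND E ≤ 13: {(39, 13, 26), (39, 13, 34)}
Projecting to C (1 duplicate(s) eliminated): {39}
Selection C ≤ 14: {2, 7}
Union: {39} with {2, 7} → {2, 39, 7}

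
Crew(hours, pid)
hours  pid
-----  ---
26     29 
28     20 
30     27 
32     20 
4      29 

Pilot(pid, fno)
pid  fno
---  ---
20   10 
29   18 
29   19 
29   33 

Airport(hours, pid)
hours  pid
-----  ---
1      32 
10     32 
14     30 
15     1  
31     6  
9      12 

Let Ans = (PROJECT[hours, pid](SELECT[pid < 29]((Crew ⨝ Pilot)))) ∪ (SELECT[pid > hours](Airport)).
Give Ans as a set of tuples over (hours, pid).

{(1, 32), (10, 32), (14, 30), (28, 20), (32, 20), (9, 12)}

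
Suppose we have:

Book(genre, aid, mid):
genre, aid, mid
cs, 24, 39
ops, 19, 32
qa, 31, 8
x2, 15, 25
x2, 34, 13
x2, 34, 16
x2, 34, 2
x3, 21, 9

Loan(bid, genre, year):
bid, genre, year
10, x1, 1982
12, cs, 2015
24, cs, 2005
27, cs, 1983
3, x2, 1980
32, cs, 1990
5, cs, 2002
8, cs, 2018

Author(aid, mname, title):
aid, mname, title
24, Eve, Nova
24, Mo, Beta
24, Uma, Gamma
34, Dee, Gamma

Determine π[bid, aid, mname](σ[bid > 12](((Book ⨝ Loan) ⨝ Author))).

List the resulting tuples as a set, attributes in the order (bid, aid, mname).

{(24, 24, Eve), (24, 24, Mo), (24, 24, Uma), (27, 24, Eve), (27, 24, Mo), (27, 24, Uma), (32, 24, Eve), (32, 24, Mo), (32, 24, Uma)}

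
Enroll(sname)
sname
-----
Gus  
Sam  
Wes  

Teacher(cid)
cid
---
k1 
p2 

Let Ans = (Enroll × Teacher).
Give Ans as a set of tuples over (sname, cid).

{(Gus, k1), (Gus, p2), (Sam, k1), (Sam, p2), (Wes, k1), (Wes, p2)}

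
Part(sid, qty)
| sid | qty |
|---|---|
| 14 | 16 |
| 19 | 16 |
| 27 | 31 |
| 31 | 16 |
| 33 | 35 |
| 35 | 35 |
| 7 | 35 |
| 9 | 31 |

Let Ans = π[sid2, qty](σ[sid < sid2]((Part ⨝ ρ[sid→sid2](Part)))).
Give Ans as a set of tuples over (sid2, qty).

{(19, 16), (27, 31), (31, 16), (33, 35), (35, 35)}

ρ[sid→sid2]: schema becomes (sid2, qty); tuples unchanged.
Part ⋈ ρ[sid→sid2](Part) (natural join on qty): {(14, 16, 14), (14, 16, 19), (14, 16, 31), (19, 16, 14), (19, 16, 19), (19, 16, 31), (27, 31, 27), (27, 31, 9), (31, 16, 14), (31, 16, 19), (31, 16, 31), (33, 35, 33), (33, 35, 35), (33, 35, 7), (35, 35, 33), (35, 35, 35), (35, 35, 7), (7, 35, 33), (7, 35, 35), (7, 35, 7), (9, 31, 27), (9, 31, 9)}
Apply σ_{sid < sid2}; surviving tuples: {(14, 16, 19), (14, 16, 31), (19, 16, 31), (33, 35, 35), (7, 35, 33), (7, 35, 35), (9, 31, 27)}
π_{sid2, qty} gives {(19, 16), (27, 31), (31, 16), (33, 35), (35, 35)} (2 duplicate(s) eliminated).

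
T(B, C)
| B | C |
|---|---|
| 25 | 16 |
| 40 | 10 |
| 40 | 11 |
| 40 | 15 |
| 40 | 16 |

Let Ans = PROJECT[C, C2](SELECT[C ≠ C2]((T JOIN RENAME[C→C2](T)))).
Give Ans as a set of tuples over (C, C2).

{(10, 11), (10, 15), (10, 16), (11, 10), (11, 15), (11, 16), (15, 10), (15, 11), (15, 16), (16, 10), (16, 11), (16, 15)}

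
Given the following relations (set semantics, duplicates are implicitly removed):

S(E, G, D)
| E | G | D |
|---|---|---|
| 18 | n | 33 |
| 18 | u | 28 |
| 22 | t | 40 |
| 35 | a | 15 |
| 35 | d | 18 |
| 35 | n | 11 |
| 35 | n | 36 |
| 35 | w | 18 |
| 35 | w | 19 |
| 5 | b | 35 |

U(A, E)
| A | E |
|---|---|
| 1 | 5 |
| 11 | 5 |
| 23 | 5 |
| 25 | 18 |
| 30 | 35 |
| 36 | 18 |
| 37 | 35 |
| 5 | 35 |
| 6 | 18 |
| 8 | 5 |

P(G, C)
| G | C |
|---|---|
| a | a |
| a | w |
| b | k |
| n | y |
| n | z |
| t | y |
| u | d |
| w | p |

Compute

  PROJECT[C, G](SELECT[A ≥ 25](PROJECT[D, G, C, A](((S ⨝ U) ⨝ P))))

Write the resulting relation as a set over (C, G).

Natural join on E: {(18, n, 33, 25), (18, n, 33, 36), (18, n, 33, 6), (18, u, 28, 25), (18, u, 28, 36), (18, u, 28, 6), (35, a, 15, 30), (35, a, 15, 37), (35, a, 15, 5), (35, d, 18, 30), (35, d, 18, 37), (35, d, 18, 5), (35, n, 11, 30), (35, n, 11, 37), (35, n, 11, 5), (35, n, 36, 30), (35, n, 36, 37), (35, n, 36, 5), (35, w, 18, 30), (35, w, 18, 37), (35, w, 18, 5), (35, w, 19, 30), (35, w, 19, 37), (35, w, 19, 5), (5, b, 35, 1), (5, b, 35, 11), (5, b, 35, 23), (5, b, 35, 8)}
Natural join on G: {(18, n, 33, 25, y), (18, n, 33, 25, z), (18, n, 33, 36, y), (18, n, 33, 36, z), (18, n, 33, 6, y), (18, n, 33, 6, z), (18, u, 28, 25, d), (18, u, 28, 36, d), (18, u, 28, 6, d), (35, a, 15, 30, a), (35, a, 15, 30, w), (35, a, 15, 37, a), (35, a, 15, 37, w), (35, a, 15, 5, a), (35, a, 15, 5, w), (35, n, 11, 30, y), (35, n, 11, 30, z), (35, n, 11, 37, y), (35, n, 11, 37, z), (35, n, 11, 5, y), (35, n, 11, 5, z), (35, n, 36, 30, y), (35, n, 36, 30, z), (35, n, 36, 37, y), (35, n, 36, 37, z), (35, n, 36, 5, y), (35, n, 36, 5, z), (35, w, 18, 30, p), (35, w, 18, 37, p), (35, w, 18, 5, p), (35, w, 19, 30, p), (35, w, 19, 37, p), (35, w, 19, 5, p), (5, b, 35, 1, k), (5, b, 35, 11, k), (5, b, 35, 23, k), (5, b, 35, 8, k)}
Projecting to D, G, C, A: {(11, n, y, 30), (11, n, y, 37), (11, n, y, 5), (11, n, z, 30), (11, n, z, 37), (11, n, z, 5), (15, a, a, 30), (15, a, a, 37), (15, a, a, 5), (15, a, w, 30), (15, a, w, 37), (15, a, w, 5), (18, w, p, 30), (18, w, p, 37), (18, w, p, 5), (19, w, p, 30), (19, w, p, 37), (19, w, p, 5), (28, u, d, 25), (28, u, d, 36), (28, u, d, 6), (33, n, y, 25), (33, n, y, 36), (33, n, y, 6), (33, n, z, 25), (33, n, z, 36), (33, n, z, 6), (35, b, k, 1), (35, b, k, 11), (35, b, k, 23), (35, b, k, 8), (36, n, y, 30), (36, n, y, 37), (36, n, y, 5), (36, n, z, 30), (36, n, z, 37), (36, n, z, 5)}
σ[A ≥ 25]: keep tuples satisfying A ≥ 25 → {(11, n, y, 30), (11, n, y, 37), (11, n, z, 30), (11, n, z, 37), (15, a, a, 30), (15, a, a, 37), (15, a, w, 30), (15, a, w, 37), (18, w, p, 30), (18, w, p, 37), (19, w, p, 30), (19, w, p, 37), (28, u, d, 25), (28, u, d, 36), (33, n, y, 25), (33, n, y, 36), (33, n, z, 25), (33, n, z, 36), (36, n, y, 30), (36, n, y, 37), (36, n, z, 30), (36, n, z, 37)}
Projecting to C, G (16 duplicate(s) eliminated): {(a, a), (d, u), (p, w), (w, a), (y, n), (z, n)}

{(a, a), (d, u), (p, w), (w, a), (y, n), (z, n)}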